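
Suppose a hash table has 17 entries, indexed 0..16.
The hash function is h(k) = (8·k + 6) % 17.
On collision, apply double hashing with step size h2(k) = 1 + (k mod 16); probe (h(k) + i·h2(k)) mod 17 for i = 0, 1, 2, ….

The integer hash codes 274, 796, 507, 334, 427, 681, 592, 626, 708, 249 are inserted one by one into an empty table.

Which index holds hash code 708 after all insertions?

Insert 274: h=5, slot 5 empty -> index 5.
Insert 796: h=16, slot 16 empty -> index 16.
Insert 507: h=16, h2=12, slot 16 occupied -> index 11.
Insert 334: h=9, slot 9 empty -> index 9.
Insert 427: h=5, h2=12, slot 5 occupied -> index 0.
Insert 681: h=14, slot 14 empty -> index 14.
Insert 592: h=16, h2=1, slots 16,0 occupied -> index 1.
Insert 626: h=16, h2=3, slot 16 occupied -> index 2.
Insert 708: h=9, h2=5, slots 9,14,2 occupied -> index 7.
Insert 249: h=9, h2=10, slots 9,2 occupied -> index 12.
Table: [427, 592, 626, —, —, 274, —, 708, —, 334, —, 507, 249, —, 681, —, 796]

7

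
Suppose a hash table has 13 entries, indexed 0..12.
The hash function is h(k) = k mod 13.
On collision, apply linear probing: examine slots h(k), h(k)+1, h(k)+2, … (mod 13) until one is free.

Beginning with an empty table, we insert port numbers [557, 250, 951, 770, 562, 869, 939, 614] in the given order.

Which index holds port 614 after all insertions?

557: h=11 => slot 11
250: h=3 => slot 3
951: h=2 => slot 2
770: h=3, probe 3,4 => slot 4
562: h=3, probe 3,4,5 => slot 5
869: h=11, probe 11,12 => slot 12
939: h=3, probe 3,4,5,6 => slot 6
614: h=3, probe 3,4,5,6,7 => slot 7
Table: [-, -, 951, 250, 770, 562, 939, 614, -, -, -, 557, 869]

7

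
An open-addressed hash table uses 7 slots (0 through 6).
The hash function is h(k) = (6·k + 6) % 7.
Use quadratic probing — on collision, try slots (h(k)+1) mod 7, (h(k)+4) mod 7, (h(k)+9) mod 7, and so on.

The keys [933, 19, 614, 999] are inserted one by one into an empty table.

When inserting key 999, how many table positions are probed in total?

Insert 933: h=4, slot 4 empty -> index 4.
Insert 19: h=1, slot 1 empty -> index 1.
Insert 614: h=1, slot 1 occupied -> index 2.
Insert 999: h=1, slots 1,2 occupied -> index 5.
Table: [-, 19, 614, -, 933, 999, -]

3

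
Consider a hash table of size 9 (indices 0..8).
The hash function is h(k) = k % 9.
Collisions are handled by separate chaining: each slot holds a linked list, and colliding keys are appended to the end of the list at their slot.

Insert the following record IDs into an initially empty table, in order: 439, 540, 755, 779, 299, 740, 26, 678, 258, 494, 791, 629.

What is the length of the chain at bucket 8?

Insert 439: h=7, bucket 7 empty -> new chain.
Insert 540: h=0, bucket 0 empty -> new chain.
Insert 755: h=8, bucket 8 empty -> new chain.
Insert 779: h=5, bucket 5 empty -> new chain.
Insert 299: h=2, bucket 2 empty -> new chain.
Insert 740: h=2, bucket 2 nonempty -> append to chain.
Insert 26: h=8, bucket 8 nonempty -> append to chain.
Insert 678: h=3, bucket 3 empty -> new chain.
Insert 258: h=6, bucket 6 empty -> new chain.
Insert 494: h=8, bucket 8 nonempty -> append to chain.
Insert 791: h=8, bucket 8 nonempty -> append to chain.
Insert 629: h=8, bucket 8 nonempty -> append to chain.
Final buckets:
0: 540
1: —
2: 299 -> 740
3: 678
4: —
5: 779
6: 258
7: 439
8: 755 -> 26 -> 494 -> 791 -> 629

5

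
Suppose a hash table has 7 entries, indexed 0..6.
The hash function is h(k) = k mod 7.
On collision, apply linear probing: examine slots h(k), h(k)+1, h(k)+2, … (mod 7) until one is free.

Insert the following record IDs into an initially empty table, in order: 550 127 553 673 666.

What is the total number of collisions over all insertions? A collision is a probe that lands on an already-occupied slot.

3

550: h=4 → slot 4
127: h=1 → slot 1
553: h=0 → slot 0
673: h=1, probe 1,2 → slot 2
666: h=1, probe 1,2,3 → slot 3
Table: [553, 127, 673, 666, 550, —, —]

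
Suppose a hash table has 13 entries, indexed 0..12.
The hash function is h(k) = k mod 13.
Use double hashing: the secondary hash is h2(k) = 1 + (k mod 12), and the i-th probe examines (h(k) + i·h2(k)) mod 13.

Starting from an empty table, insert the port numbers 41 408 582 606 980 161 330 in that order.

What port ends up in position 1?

980

41: h=2 => slot 2
408: h=5 => slot 5
582: h=10 => slot 10
606: h=8 => slot 8
980: h=5, h2=9, probe 5,1 => slot 1
161: h=5, h2=6, probe 5,11 => slot 11
330: h=5, h2=7, probe 5,12 => slot 12
Table: [_, 980, 41, _, _, 408, _, _, 606, _, 582, 161, 330]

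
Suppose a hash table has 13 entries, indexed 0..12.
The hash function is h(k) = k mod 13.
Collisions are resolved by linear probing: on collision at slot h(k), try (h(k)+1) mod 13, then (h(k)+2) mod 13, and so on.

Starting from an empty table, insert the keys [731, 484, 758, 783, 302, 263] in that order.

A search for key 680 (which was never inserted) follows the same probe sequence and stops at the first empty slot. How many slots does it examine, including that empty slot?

6

731 hashes to 3; slot 3 is free → place at 3.
484 hashes to 3; 3 taken → place at 4.
758 hashes to 4; 4 taken → place at 5.
783 hashes to 3; 3,4,5 taken → place at 6.
302 hashes to 3; 3,4,5,6 taken → place at 7.
263 hashes to 3; 3,4,5,6,7 taken → place at 8.
Table: [_, _, _, 731, 484, 758, 783, 302, 263, _, _, _, _]
Lookup 680: h=4, probe 4,5,6,7,8,9 → slot 9 empty, not found.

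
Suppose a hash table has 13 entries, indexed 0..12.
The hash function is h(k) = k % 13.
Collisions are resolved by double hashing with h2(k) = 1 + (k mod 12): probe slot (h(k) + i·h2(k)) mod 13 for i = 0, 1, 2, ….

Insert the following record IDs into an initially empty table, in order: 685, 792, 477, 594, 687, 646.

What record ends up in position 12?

685: h=9 -> slot 9
792: h=12 -> slot 12
477: h=9, h2=10, probe 9,6 -> slot 6
594: h=9, h2=7, probe 9,3 -> slot 3
687: h=11 -> slot 11
646: h=9, h2=11, probe 9,7 -> slot 7
Table: [_, _, _, 594, _, _, 477, 646, _, 685, _, 687, 792]

792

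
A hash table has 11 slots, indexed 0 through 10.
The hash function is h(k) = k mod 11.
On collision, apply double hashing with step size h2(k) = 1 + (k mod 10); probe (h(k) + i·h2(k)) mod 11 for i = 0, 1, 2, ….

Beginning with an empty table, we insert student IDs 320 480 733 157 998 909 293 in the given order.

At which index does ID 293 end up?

Insert 320: h=1, slot 1 empty -> index 1.
Insert 480: h=7, slot 7 empty -> index 7.
Insert 733: h=7, h2=4, slot 7 occupied -> index 0.
Insert 157: h=3, slot 3 empty -> index 3.
Insert 998: h=8, slot 8 empty -> index 8.
Insert 909: h=7, h2=10, slot 7 occupied -> index 6.
Insert 293: h=7, h2=4, slots 7,0 occupied -> index 4.
Table: [733, 320, _, 157, 293, _, 909, 480, 998, _, _]

4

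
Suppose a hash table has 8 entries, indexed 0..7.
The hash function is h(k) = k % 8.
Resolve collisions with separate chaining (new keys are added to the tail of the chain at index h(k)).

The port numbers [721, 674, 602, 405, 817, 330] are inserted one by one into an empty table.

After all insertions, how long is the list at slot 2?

3

Insert 721: h=1, bucket 1 empty -> new chain.
Insert 674: h=2, bucket 2 empty -> new chain.
Insert 602: h=2, bucket 2 nonempty -> append to chain.
Insert 405: h=5, bucket 5 empty -> new chain.
Insert 817: h=1, bucket 1 nonempty -> append to chain.
Insert 330: h=2, bucket 2 nonempty -> append to chain.
Final buckets:
0: _
1: 721 -> 817
2: 674 -> 602 -> 330
3: _
4: _
5: 405
6: _
7: _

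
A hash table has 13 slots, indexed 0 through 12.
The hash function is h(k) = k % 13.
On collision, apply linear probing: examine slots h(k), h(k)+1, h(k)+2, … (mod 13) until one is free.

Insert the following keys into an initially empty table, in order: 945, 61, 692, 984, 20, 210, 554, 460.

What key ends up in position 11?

984

945 hashes to 9; slot 9 is free → place at 9.
61 hashes to 9; 9 taken → place at 10.
692 hashes to 3; slot 3 is free → place at 3.
984 hashes to 9; 9,10 taken → place at 11.
20 hashes to 7; slot 7 is free → place at 7.
210 hashes to 2; slot 2 is free → place at 2.
554 hashes to 8; slot 8 is free → place at 8.
460 hashes to 5; slot 5 is free → place at 5.
Table: [∅, ∅, 210, 692, ∅, 460, ∅, 20, 554, 945, 61, 984, ∅]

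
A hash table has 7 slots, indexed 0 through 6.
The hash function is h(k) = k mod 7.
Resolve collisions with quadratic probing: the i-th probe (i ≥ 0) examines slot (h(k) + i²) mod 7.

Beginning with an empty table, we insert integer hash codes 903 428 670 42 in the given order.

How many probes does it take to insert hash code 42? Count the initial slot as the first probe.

3

903: h=0 → slot 0
428: h=1 → slot 1
670: h=5 → slot 5
42: h=0, probe 0,1,4 → slot 4
Table: [903, 428, ., ., 42, 670, .]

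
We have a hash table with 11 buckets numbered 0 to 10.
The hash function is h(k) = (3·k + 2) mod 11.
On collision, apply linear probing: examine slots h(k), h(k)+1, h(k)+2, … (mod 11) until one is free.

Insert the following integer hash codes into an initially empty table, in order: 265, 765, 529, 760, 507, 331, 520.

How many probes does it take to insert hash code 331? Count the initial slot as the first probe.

6

Insert 265: h=5, slot 5 empty -> index 5.
Insert 765: h=9, slot 9 empty -> index 9.
Insert 529: h=5, slot 5 occupied -> index 6.
Insert 760: h=5, slots 5,6 occupied -> index 7.
Insert 507: h=5, slots 5,6,7 occupied -> index 8.
Insert 331: h=5, slots 5,6,7,8,9 occupied -> index 10.
Insert 520: h=0, slot 0 empty -> index 0.
Table: [520, ., ., ., ., 265, 529, 760, 507, 765, 331]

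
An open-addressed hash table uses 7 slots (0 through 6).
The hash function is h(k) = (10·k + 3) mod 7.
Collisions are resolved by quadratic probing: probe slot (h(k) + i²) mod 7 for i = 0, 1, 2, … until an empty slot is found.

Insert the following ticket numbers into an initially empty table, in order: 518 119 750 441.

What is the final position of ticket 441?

0

518 hashes to 3; slot 3 is free => place at 3.
119 hashes to 3; 3 taken => place at 4.
750 hashes to 6; slot 6 is free => place at 6.
441 hashes to 3; 3,4 taken => place at 0.
Table: [441, _, _, 518, 119, _, 750]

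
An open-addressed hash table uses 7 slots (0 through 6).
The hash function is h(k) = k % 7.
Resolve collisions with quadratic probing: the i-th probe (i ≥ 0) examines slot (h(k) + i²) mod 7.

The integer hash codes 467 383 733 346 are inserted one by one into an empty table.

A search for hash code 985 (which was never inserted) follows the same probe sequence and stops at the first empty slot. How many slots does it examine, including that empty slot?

4

467 hashes to 5; slot 5 is free => place at 5.
383 hashes to 5; 5 taken => place at 6.
733 hashes to 5; 5,6 taken => place at 2.
346 hashes to 3; slot 3 is free => place at 3.
Table: [., ., 733, 346, ., 467, 383]
Lookup 985: h=5, probe 5,6,2,0 → slot 0 empty, not found.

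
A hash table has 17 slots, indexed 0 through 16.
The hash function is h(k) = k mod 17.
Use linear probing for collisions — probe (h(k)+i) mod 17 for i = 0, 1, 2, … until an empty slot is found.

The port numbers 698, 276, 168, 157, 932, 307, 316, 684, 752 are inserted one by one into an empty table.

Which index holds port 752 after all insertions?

698 hashes to 1; slot 1 is free -> place at 1.
276 hashes to 4; slot 4 is free -> place at 4.
168 hashes to 15; slot 15 is free -> place at 15.
157 hashes to 4; 4 taken -> place at 5.
932 hashes to 14; slot 14 is free -> place at 14.
307 hashes to 1; 1 taken -> place at 2.
316 hashes to 10; slot 10 is free -> place at 10.
684 hashes to 4; 4,5 taken -> place at 6.
752 hashes to 4; 4,5,6 taken -> place at 7.
Table: [—, 698, 307, —, 276, 157, 684, 752, —, —, 316, —, —, —, 932, 168, —]

7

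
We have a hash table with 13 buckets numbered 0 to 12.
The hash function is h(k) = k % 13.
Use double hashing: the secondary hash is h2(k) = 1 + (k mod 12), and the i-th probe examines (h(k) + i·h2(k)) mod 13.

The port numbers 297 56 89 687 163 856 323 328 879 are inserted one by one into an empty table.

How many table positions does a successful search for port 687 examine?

2

Insert 297: h=11, slot 11 empty -> index 11.
Insert 56: h=4, slot 4 empty -> index 4.
Insert 89: h=11, h2=6, slots 11,4 occupied -> index 10.
Insert 687: h=11, h2=4, slot 11 occupied -> index 2.
Insert 163: h=7, slot 7 empty -> index 7.
Insert 856: h=11, h2=5, slot 11 occupied -> index 3.
Insert 323: h=11, h2=12, slots 11,10 occupied -> index 9.
Insert 328: h=3, h2=5, slot 3 occupied -> index 8.
Insert 879: h=8, h2=4, slot 8 occupied -> index 12.
Table: [—, —, 687, 856, 56, —, —, 163, 328, 323, 89, 297, 879]
Lookup 687: h=11, h2=4, probe 11,2 → found at 2.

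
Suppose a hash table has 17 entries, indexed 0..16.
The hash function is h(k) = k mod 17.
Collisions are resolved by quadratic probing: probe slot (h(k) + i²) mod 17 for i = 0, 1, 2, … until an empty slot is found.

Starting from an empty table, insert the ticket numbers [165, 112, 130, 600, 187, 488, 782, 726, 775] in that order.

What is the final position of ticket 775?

Insert 165: h=12, slot 12 empty => index 12.
Insert 112: h=10, slot 10 empty => index 10.
Insert 130: h=11, slot 11 empty => index 11.
Insert 600: h=5, slot 5 empty => index 5.
Insert 187: h=0, slot 0 empty => index 0.
Insert 488: h=12, slot 12 occupied => index 13.
Insert 782: h=0, slot 0 occupied => index 1.
Insert 726: h=12, slots 12,13 occupied => index 16.
Insert 775: h=10, slots 10,11 occupied => index 14.
Table: [187, 782, ∅, ∅, ∅, 600, ∅, ∅, ∅, ∅, 112, 130, 165, 488, 775, ∅, 726]

14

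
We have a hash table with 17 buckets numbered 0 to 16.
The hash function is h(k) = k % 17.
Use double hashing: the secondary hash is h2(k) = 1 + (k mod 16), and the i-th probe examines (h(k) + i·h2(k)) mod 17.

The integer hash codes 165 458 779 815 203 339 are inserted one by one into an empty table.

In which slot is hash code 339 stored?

3

165: h=12 -> slot 12
458: h=16 -> slot 16
779: h=14 -> slot 14
815: h=16, h2=16, probe 16,15 -> slot 15
203: h=16, h2=12, probe 16,11 -> slot 11
339: h=16, h2=4, probe 16,3 -> slot 3
Table: [_, _, _, 339, _, _, _, _, _, _, _, 203, 165, _, 779, 815, 458]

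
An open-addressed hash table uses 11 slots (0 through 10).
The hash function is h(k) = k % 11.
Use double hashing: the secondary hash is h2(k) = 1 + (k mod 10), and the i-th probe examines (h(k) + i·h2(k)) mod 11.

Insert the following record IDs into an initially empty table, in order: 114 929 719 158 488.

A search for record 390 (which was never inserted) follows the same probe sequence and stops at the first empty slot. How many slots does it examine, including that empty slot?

Insert 114: h=4, slot 4 empty → index 4.
Insert 929: h=5, slot 5 empty → index 5.
Insert 719: h=4, h2=10, slot 4 occupied → index 3.
Insert 158: h=4, h2=9, slot 4 occupied → index 2.
Insert 488: h=4, h2=9, slots 4,2 occupied → index 0.
Table: [488, ., 158, 719, 114, 929, ., ., ., ., .]
Lookup 390: h=5, h2=1, probe 5,6 → slot 6 empty, not found.

2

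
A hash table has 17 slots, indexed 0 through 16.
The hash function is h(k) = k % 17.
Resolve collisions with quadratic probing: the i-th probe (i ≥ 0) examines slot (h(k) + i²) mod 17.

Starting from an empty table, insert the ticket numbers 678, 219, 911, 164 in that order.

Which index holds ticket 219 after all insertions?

16

678: h=15 => slot 15
219: h=15, probe 15,16 => slot 16
911: h=10 => slot 10
164: h=11 => slot 11
Table: [-, -, -, -, -, -, -, -, -, -, 911, 164, -, -, -, 678, 219]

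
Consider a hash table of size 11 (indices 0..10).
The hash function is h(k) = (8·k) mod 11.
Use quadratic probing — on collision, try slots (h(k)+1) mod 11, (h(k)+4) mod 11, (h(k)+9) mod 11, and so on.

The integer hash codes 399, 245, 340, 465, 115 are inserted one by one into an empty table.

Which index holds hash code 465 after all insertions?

399: h=2 => slot 2
245: h=2, probe 2,3 => slot 3
340: h=3, probe 3,4 => slot 4
465: h=2, probe 2,3,6 => slot 6
115: h=7 => slot 7
Table: [∅, ∅, 399, 245, 340, ∅, 465, 115, ∅, ∅, ∅]

6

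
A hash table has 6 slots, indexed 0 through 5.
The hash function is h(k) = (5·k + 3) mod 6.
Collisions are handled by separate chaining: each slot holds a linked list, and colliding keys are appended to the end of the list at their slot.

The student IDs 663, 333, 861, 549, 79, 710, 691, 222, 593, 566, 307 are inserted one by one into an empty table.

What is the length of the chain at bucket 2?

3

Insert 663: h=0, bucket 0 empty -> new chain.
Insert 333: h=0, bucket 0 nonempty -> append to chain.
Insert 861: h=0, bucket 0 nonempty -> append to chain.
Insert 549: h=0, bucket 0 nonempty -> append to chain.
Insert 79: h=2, bucket 2 empty -> new chain.
Insert 710: h=1, bucket 1 empty -> new chain.
Insert 691: h=2, bucket 2 nonempty -> append to chain.
Insert 222: h=3, bucket 3 empty -> new chain.
Insert 593: h=4, bucket 4 empty -> new chain.
Insert 566: h=1, bucket 1 nonempty -> append to chain.
Insert 307: h=2, bucket 2 nonempty -> append to chain.
Final buckets:
0: 663 -> 333 -> 861 -> 549
1: 710 -> 566
2: 79 -> 691 -> 307
3: 222
4: 593
5: —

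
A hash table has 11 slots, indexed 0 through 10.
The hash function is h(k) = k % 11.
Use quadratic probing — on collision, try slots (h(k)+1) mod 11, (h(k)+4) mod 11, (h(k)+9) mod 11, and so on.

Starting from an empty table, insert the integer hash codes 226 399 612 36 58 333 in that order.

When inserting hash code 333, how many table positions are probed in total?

226: h=6 -> slot 6
399: h=3 -> slot 3
612: h=7 -> slot 7
36: h=3, probe 3,4 -> slot 4
58: h=3, probe 3,4,7,1 -> slot 1
333: h=3, probe 3,4,7,1,8 -> slot 8
Table: [—, 58, —, 399, 36, —, 226, 612, 333, —, —]

5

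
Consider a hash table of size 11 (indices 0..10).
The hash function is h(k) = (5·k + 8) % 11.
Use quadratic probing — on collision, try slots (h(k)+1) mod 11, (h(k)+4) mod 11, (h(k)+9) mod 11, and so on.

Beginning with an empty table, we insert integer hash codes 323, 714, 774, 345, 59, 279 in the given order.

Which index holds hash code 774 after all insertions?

7

Insert 323: h=6, slot 6 empty => index 6.
Insert 714: h=3, slot 3 empty => index 3.
Insert 774: h=6, slot 6 occupied => index 7.
Insert 345: h=6, slots 6,7 occupied => index 10.
Insert 59: h=6, slots 6,7,10 occupied => index 4.
Insert 279: h=6, slots 6,7,10,4 occupied => index 0.
Table: [279, ∅, ∅, 714, 59, ∅, 323, 774, ∅, ∅, 345]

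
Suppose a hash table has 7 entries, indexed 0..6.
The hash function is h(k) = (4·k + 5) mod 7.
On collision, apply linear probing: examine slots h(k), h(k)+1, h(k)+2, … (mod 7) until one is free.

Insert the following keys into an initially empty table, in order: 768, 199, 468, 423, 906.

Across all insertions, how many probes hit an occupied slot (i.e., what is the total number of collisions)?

5

768: h=4 -> slot 4
199: h=3 -> slot 3
468: h=1 -> slot 1
423: h=3, probe 3,4,5 -> slot 5
906: h=3, probe 3,4,5,6 -> slot 6
Table: [_, 468, _, 199, 768, 423, 906]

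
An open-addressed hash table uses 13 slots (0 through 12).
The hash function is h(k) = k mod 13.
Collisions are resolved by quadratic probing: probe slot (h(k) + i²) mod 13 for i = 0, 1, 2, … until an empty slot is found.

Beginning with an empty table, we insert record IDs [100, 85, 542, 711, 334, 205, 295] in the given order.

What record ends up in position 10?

542

100 hashes to 9; slot 9 is free → place at 9.
85 hashes to 7; slot 7 is free → place at 7.
542 hashes to 9; 9 taken → place at 10.
711 hashes to 9; 9,10 taken → place at 0.
334 hashes to 9; 9,10,0 taken → place at 5.
205 hashes to 10; 10 taken → place at 11.
295 hashes to 9; 9,10,0,5 taken → place at 12.
Table: [711, -, -, -, -, 334, -, 85, -, 100, 542, 205, 295]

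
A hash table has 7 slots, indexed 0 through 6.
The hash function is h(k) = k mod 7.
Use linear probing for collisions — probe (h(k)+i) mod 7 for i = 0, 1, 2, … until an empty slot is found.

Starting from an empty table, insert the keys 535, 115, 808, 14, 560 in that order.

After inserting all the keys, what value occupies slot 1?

560

535: h=3 → slot 3
115: h=3, probe 3,4 → slot 4
808: h=3, probe 3,4,5 → slot 5
14: h=0 → slot 0
560: h=0, probe 0,1 → slot 1
Table: [14, 560, —, 535, 115, 808, —]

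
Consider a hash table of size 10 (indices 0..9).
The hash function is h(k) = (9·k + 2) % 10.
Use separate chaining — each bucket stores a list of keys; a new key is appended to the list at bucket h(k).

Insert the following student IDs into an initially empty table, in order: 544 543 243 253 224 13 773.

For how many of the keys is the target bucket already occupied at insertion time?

5

544 -> bucket 8
543 -> bucket 9
243 -> bucket 9 (collision)
253 -> bucket 9 (collision)
224 -> bucket 8 (collision)
13 -> bucket 9 (collision)
773 -> bucket 9 (collision)
Final buckets:
0: ∅
1: ∅
2: ∅
3: ∅
4: ∅
5: ∅
6: ∅
7: ∅
8: 544 -> 224
9: 543 -> 243 -> 253 -> 13 -> 773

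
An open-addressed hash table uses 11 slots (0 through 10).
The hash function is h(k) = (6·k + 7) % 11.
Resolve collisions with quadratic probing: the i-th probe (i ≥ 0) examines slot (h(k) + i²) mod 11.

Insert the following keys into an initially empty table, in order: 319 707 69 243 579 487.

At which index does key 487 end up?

319: h=7 → slot 7
707: h=3 → slot 3
69: h=3, probe 3,4 → slot 4
243: h=2 → slot 2
579: h=5 → slot 5
487: h=3, probe 3,4,7,1 → slot 1
Table: [., 487, 243, 707, 69, 579, ., 319, ., ., .]

1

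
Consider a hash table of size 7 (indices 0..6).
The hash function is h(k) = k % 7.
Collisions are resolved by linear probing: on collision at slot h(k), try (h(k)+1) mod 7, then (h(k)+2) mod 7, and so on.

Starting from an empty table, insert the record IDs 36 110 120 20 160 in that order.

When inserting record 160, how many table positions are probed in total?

36 hashes to 1; slot 1 is free -> place at 1.
110 hashes to 5; slot 5 is free -> place at 5.
120 hashes to 1; 1 taken -> place at 2.
20 hashes to 6; slot 6 is free -> place at 6.
160 hashes to 6; 6 taken -> place at 0.
Table: [160, 36, 120, —, —, 110, 20]

2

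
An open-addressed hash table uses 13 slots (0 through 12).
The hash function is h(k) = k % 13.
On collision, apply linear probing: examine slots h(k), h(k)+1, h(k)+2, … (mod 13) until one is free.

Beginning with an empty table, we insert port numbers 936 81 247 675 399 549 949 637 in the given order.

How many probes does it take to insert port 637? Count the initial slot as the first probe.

6

936 hashes to 0; slot 0 is free → place at 0.
81 hashes to 3; slot 3 is free → place at 3.
247 hashes to 0; 0 taken → place at 1.
675 hashes to 12; slot 12 is free → place at 12.
399 hashes to 9; slot 9 is free → place at 9.
549 hashes to 3; 3 taken → place at 4.
949 hashes to 0; 0,1 taken → place at 2.
637 hashes to 0; 0,1,2,3,4 taken → place at 5.
Table: [936, 247, 949, 81, 549, 637, ∅, ∅, ∅, 399, ∅, ∅, 675]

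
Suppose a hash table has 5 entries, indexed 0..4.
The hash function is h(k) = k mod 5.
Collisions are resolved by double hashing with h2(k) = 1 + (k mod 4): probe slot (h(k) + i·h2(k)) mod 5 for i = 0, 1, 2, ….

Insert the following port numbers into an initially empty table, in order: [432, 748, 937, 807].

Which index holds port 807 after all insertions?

Insert 432: h=2, slot 2 empty => index 2.
Insert 748: h=3, slot 3 empty => index 3.
Insert 937: h=2, h2=2, slot 2 occupied => index 4.
Insert 807: h=2, h2=4, slot 2 occupied => index 1.
Table: [-, 807, 432, 748, 937]

1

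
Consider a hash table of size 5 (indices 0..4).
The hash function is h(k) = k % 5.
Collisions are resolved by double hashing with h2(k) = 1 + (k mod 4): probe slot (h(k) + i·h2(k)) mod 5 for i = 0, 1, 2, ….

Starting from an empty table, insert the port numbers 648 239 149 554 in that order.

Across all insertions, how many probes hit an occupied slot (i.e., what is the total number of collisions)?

648 hashes to 3; slot 3 is free -> place at 3.
239 hashes to 4; slot 4 is free -> place at 4.
149 hashes to 4, h2=2; 4 taken -> place at 1.
554 hashes to 4, h2=3; 4 taken -> place at 2.
Table: [∅, 149, 554, 648, 239]

2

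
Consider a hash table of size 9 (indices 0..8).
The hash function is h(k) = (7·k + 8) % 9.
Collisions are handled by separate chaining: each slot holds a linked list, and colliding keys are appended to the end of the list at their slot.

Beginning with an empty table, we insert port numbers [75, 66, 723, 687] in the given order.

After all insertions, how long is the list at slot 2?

Insert 75: h=2, bucket 2 empty -> new chain.
Insert 66: h=2, bucket 2 nonempty -> append to chain.
Insert 723: h=2, bucket 2 nonempty -> append to chain.
Insert 687: h=2, bucket 2 nonempty -> append to chain.
Final buckets:
0: ∅
1: ∅
2: 75 -> 66 -> 723 -> 687
3: ∅
4: ∅
5: ∅
6: ∅
7: ∅
8: ∅

4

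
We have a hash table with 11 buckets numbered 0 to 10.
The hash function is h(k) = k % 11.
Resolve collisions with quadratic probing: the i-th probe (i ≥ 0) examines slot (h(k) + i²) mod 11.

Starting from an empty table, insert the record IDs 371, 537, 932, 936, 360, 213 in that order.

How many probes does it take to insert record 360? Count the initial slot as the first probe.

4

Insert 371: h=8, slot 8 empty → index 8.
Insert 537: h=9, slot 9 empty → index 9.
Insert 932: h=8, slots 8,9 occupied → index 1.
Insert 936: h=1, slot 1 occupied → index 2.
Insert 360: h=8, slots 8,9,1 occupied → index 6.
Insert 213: h=4, slot 4 empty → index 4.
Table: [_, 932, 936, _, 213, _, 360, _, 371, 537, _]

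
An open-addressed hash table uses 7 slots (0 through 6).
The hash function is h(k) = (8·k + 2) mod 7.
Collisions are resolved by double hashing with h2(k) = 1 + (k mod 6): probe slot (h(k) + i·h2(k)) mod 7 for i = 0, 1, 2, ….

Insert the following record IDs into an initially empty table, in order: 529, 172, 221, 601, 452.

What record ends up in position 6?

529

Insert 529: h=6, slot 6 empty → index 6.
Insert 172: h=6, h2=5, slot 6 occupied → index 4.
Insert 221: h=6, h2=6, slot 6 occupied → index 5.
Insert 601: h=1, slot 1 empty → index 1.
Insert 452: h=6, h2=3, slot 6 occupied → index 2.
Table: [—, 601, 452, —, 172, 221, 529]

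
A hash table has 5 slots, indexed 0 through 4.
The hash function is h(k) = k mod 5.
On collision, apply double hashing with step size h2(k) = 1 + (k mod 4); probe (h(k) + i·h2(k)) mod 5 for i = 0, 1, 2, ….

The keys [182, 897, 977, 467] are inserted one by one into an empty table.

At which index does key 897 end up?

4

182 hashes to 2; slot 2 is free -> place at 2.
897 hashes to 2, h2=2; 2 taken -> place at 4.
977 hashes to 2, h2=2; 2,4 taken -> place at 1.
467 hashes to 2, h2=4; 2,1 taken -> place at 0.
Table: [467, 977, 182, —, 897]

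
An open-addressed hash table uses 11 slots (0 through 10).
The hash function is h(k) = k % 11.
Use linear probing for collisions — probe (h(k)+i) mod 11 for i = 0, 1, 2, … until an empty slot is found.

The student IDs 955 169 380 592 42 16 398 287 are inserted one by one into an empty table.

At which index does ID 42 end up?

955 hashes to 9; slot 9 is free => place at 9.
169 hashes to 4; slot 4 is free => place at 4.
380 hashes to 6; slot 6 is free => place at 6.
592 hashes to 9; 9 taken => place at 10.
42 hashes to 9; 9,10 taken => place at 0.
16 hashes to 5; slot 5 is free => place at 5.
398 hashes to 2; slot 2 is free => place at 2.
287 hashes to 1; slot 1 is free => place at 1.
Table: [42, 287, 398, ., 169, 16, 380, ., ., 955, 592]

0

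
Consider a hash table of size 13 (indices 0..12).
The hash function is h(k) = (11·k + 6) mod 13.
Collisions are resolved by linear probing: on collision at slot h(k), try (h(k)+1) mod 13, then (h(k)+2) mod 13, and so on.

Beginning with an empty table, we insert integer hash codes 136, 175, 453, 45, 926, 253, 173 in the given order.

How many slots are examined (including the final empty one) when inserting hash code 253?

136 hashes to 7; slot 7 is free -> place at 7.
175 hashes to 7; 7 taken -> place at 8.
453 hashes to 10; slot 10 is free -> place at 10.
45 hashes to 7; 7,8 taken -> place at 9.
926 hashes to 0; slot 0 is free -> place at 0.
253 hashes to 7; 7,8,9,10 taken -> place at 11.
173 hashes to 11; 11 taken -> place at 12.
Table: [926, _, _, _, _, _, _, 136, 175, 45, 453, 253, 173]

5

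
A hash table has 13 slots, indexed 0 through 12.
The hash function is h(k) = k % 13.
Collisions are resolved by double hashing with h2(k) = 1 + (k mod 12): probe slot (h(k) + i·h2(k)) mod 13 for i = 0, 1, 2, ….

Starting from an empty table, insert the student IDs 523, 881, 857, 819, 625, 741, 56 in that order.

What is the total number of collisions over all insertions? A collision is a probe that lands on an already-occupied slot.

2

523 hashes to 3; slot 3 is free → place at 3.
881 hashes to 10; slot 10 is free → place at 10.
857 hashes to 12; slot 12 is free → place at 12.
819 hashes to 0; slot 0 is free → place at 0.
625 hashes to 1; slot 1 is free → place at 1.
741 hashes to 0, h2=10; 0,10 taken → place at 7.
56 hashes to 4; slot 4 is free → place at 4.
Table: [819, 625, ., 523, 56, ., ., 741, ., ., 881, ., 857]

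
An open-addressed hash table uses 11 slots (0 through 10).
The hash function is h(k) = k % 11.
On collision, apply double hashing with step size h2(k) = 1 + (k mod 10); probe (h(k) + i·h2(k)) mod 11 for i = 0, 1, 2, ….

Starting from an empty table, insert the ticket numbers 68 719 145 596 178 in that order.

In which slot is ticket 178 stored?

0

68 hashes to 2; slot 2 is free → place at 2.
719 hashes to 4; slot 4 is free → place at 4.
145 hashes to 2, h2=6; 2 taken → place at 8.
596 hashes to 2, h2=7; 2 taken → place at 9.
178 hashes to 2, h2=9; 2 taken → place at 0.
Table: [178, -, 68, -, 719, -, -, -, 145, 596, -]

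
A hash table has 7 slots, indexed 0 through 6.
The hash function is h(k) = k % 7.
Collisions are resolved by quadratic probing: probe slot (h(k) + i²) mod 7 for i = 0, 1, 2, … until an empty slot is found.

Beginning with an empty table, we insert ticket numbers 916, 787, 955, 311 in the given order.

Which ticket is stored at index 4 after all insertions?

955

916 hashes to 6; slot 6 is free -> place at 6.
787 hashes to 3; slot 3 is free -> place at 3.
955 hashes to 3; 3 taken -> place at 4.
311 hashes to 3; 3,4 taken -> place at 0.
Table: [311, ∅, ∅, 787, 955, ∅, 916]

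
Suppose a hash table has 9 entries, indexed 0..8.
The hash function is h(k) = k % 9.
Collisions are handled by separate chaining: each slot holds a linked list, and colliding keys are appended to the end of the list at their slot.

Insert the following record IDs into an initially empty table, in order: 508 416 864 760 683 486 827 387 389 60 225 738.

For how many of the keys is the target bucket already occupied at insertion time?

Insert 508: h=4, bucket 4 empty → new chain.
Insert 416: h=2, bucket 2 empty → new chain.
Insert 864: h=0, bucket 0 empty → new chain.
Insert 760: h=4, bucket 4 nonempty → append to chain.
Insert 683: h=8, bucket 8 empty → new chain.
Insert 486: h=0, bucket 0 nonempty → append to chain.
Insert 827: h=8, bucket 8 nonempty → append to chain.
Insert 387: h=0, bucket 0 nonempty → append to chain.
Insert 389: h=2, bucket 2 nonempty → append to chain.
Insert 60: h=6, bucket 6 empty → new chain.
Insert 225: h=0, bucket 0 nonempty → append to chain.
Insert 738: h=0, bucket 0 nonempty → append to chain.
Final buckets:
0: 864 -> 486 -> 387 -> 225 -> 738
1: -
2: 416 -> 389
3: -
4: 508 -> 760
5: -
6: 60
7: -
8: 683 -> 827

7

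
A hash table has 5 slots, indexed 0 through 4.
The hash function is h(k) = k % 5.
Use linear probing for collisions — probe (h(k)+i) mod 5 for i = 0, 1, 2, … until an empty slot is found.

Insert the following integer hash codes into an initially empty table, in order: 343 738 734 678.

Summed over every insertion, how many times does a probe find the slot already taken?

Insert 343: h=3, slot 3 empty => index 3.
Insert 738: h=3, slot 3 occupied => index 4.
Insert 734: h=4, slot 4 occupied => index 0.
Insert 678: h=3, slots 3,4,0 occupied => index 1.
Table: [734, 678, —, 343, 738]

5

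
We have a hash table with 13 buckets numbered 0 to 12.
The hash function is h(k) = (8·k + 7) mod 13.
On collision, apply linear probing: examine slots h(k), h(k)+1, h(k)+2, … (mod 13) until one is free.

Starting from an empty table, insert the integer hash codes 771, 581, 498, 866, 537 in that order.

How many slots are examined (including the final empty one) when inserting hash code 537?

771: h=0 => slot 0
581: h=1 => slot 1
498: h=0, probe 0,1,2 => slot 2
866: h=6 => slot 6
537: h=0, probe 0,1,2,3 => slot 3
Table: [771, 581, 498, 537, ∅, ∅, 866, ∅, ∅, ∅, ∅, ∅, ∅]

4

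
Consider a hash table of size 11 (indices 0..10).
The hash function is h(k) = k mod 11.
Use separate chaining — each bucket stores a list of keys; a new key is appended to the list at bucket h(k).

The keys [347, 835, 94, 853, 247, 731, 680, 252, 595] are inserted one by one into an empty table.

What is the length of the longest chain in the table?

347 → bucket 6
835 → bucket 10
94 → bucket 6 (collision)
853 → bucket 6 (collision)
247 → bucket 5
731 → bucket 5 (collision)
680 → bucket 9
252 → bucket 10 (collision)
595 → bucket 1
Final buckets:
0: _
1: 595
2: _
3: _
4: _
5: 247 -> 731
6: 347 -> 94 -> 853
7: _
8: _
9: 680
10: 835 -> 252

3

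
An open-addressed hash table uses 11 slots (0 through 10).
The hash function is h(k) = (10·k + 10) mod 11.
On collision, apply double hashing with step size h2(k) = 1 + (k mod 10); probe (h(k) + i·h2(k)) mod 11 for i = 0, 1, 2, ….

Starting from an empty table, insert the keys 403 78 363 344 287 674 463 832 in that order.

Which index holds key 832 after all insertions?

403 hashes to 3; slot 3 is free => place at 3.
78 hashes to 9; slot 9 is free => place at 9.
363 hashes to 10; slot 10 is free => place at 10.
344 hashes to 7; slot 7 is free => place at 7.
287 hashes to 9, h2=8; 9 taken => place at 6.
674 hashes to 7, h2=5; 7 taken => place at 1.
463 hashes to 9, h2=4; 9 taken => place at 2.
832 hashes to 3, h2=3; 3,6,9,1 taken => place at 4.
Table: [-, 674, 463, 403, 832, -, 287, 344, -, 78, 363]

4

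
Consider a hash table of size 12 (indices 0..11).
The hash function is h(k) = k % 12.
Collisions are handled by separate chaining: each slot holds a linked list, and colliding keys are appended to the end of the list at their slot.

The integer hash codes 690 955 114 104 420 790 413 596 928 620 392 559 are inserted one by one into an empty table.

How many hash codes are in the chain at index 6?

2

690 → bucket 6
955 → bucket 7
114 → bucket 6 (collision)
104 → bucket 8
420 → bucket 0
790 → bucket 10
413 → bucket 5
596 → bucket 8 (collision)
928 → bucket 4
620 → bucket 8 (collision)
392 → bucket 8 (collision)
559 → bucket 7 (collision)
Final buckets:
0: 420
1: .
2: .
3: .
4: 928
5: 413
6: 690 -> 114
7: 955 -> 559
8: 104 -> 596 -> 620 -> 392
9: .
10: 790
11: .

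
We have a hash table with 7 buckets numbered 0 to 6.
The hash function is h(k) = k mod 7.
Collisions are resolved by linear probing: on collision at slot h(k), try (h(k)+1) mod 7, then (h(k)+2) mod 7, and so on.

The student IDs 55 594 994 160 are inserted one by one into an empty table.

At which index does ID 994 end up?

55: h=6 → slot 6
594: h=6, probe 6,0 → slot 0
994: h=0, probe 0,1 → slot 1
160: h=6, probe 6,0,1,2 → slot 2
Table: [594, 994, 160, -, -, -, 55]

1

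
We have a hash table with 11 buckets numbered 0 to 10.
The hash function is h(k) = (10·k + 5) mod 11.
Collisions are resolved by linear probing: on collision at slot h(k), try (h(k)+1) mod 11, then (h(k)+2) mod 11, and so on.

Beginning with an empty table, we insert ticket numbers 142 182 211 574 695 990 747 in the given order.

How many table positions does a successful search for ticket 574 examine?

Insert 142: h=6, slot 6 empty → index 6.
Insert 182: h=10, slot 10 empty → index 10.
Insert 211: h=3, slot 3 empty → index 3.
Insert 574: h=3, slot 3 occupied → index 4.
Insert 695: h=3, slots 3,4 occupied → index 5.
Insert 990: h=5, slots 5,6 occupied → index 7.
Insert 747: h=6, slots 6,7 occupied → index 8.
Table: [., ., ., 211, 574, 695, 142, 990, 747, ., 182]
Lookup 574: h=3, probe 3,4 → found at 4.

2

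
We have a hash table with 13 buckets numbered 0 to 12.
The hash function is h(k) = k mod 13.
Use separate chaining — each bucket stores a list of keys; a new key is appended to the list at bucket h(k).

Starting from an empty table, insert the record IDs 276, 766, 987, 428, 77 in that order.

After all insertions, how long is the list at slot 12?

4

Insert 276: h=3, bucket 3 empty -> new chain.
Insert 766: h=12, bucket 12 empty -> new chain.
Insert 987: h=12, bucket 12 nonempty -> append to chain.
Insert 428: h=12, bucket 12 nonempty -> append to chain.
Insert 77: h=12, bucket 12 nonempty -> append to chain.
Final buckets:
0: .
1: .
2: .
3: 276
4: .
5: .
6: .
7: .
8: .
9: .
10: .
11: .
12: 766 -> 987 -> 428 -> 77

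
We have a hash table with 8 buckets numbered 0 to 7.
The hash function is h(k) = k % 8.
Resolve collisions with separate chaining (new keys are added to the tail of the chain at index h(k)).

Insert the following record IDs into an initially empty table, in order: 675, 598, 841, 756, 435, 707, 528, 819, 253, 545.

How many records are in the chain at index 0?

1

675 → bucket 3
598 → bucket 6
841 → bucket 1
756 → bucket 4
435 → bucket 3 (collision)
707 → bucket 3 (collision)
528 → bucket 0
819 → bucket 3 (collision)
253 → bucket 5
545 → bucket 1 (collision)
Final buckets:
0: 528
1: 841 -> 545
2: ∅
3: 675 -> 435 -> 707 -> 819
4: 756
5: 253
6: 598
7: ∅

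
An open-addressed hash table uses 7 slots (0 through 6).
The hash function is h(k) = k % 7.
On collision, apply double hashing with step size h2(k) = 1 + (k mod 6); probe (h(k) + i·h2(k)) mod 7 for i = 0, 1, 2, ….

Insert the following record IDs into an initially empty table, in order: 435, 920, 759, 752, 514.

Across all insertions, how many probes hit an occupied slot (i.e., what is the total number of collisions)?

Insert 435: h=1, slot 1 empty => index 1.
Insert 920: h=3, slot 3 empty => index 3.
Insert 759: h=3, h2=4, slot 3 occupied => index 0.
Insert 752: h=3, h2=3, slot 3 occupied => index 6.
Insert 514: h=3, h2=5, slots 3,1,6 occupied => index 4.
Table: [759, 435, -, 920, 514, -, 752]

5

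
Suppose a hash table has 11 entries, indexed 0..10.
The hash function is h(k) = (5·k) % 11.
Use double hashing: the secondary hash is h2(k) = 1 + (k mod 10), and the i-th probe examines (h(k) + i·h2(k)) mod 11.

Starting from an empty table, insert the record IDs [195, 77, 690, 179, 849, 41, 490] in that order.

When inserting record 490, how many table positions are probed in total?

5

195: h=7 -> slot 7
77: h=0 -> slot 0
690: h=7, h2=1, probe 7,8 -> slot 8
179: h=4 -> slot 4
849: h=10 -> slot 10
41: h=7, h2=2, probe 7,9 -> slot 9
490: h=8, h2=1, probe 8,9,10,0,1 -> slot 1
Table: [77, 490, _, _, 179, _, _, 195, 690, 41, 849]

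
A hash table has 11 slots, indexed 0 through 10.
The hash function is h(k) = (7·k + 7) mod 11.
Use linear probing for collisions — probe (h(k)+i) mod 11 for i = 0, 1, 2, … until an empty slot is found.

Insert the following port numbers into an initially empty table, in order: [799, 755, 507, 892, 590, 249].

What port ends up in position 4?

892

799: h=1 → slot 1
755: h=1, probe 1,2 → slot 2
507: h=3 → slot 3
892: h=3, probe 3,4 → slot 4
590: h=1, probe 1,2,3,4,5 → slot 5
249: h=1, probe 1,2,3,4,5,6 → slot 6
Table: [-, 799, 755, 507, 892, 590, 249, -, -, -, -]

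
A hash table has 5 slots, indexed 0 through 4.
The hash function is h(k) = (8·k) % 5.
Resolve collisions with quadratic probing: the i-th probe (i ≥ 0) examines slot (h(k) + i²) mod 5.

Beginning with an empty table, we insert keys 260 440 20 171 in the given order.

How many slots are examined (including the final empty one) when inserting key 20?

260: h=0 → slot 0
440: h=0, probe 0,1 → slot 1
20: h=0, probe 0,1,4 → slot 4
171: h=3 → slot 3
Table: [260, 440, —, 171, 20]

3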